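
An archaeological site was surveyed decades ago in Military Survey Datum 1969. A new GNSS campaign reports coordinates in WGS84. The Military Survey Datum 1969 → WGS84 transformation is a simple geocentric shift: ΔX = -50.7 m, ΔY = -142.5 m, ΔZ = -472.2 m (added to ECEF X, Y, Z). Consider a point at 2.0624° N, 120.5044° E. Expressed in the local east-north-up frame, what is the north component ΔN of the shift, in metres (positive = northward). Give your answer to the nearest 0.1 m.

At φ = 2.0624°, λ = 120.5044°: sin φ = 0.035988, cos φ = 0.999352, sin λ = 0.861590, cos λ = -0.507605.
ΔN = −sin φ cos λ·ΔX − sin φ sin λ·ΔY + cos φ·ΔZ = −(0.035988)(-0.507605)(-50.7) − (0.035988)(0.861590)(-142.5) + (0.999352)(-472.2) = -468.40 m.

ΔN = -468.4 m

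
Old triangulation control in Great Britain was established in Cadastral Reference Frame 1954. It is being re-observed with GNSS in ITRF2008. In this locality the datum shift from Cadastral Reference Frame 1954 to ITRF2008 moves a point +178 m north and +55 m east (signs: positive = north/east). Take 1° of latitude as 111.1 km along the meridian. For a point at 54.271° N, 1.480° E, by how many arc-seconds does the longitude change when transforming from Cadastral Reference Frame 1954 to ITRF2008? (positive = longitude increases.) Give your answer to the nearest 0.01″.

At latitude 54.271°, cos φ = 0.583952.
1° of longitude at this latitude = 111.1 × cos φ = 64.88 km, so Δλ = 55.0 / 64877.1 = 0.0008478° = 3.052″.

Δλ = 3.05″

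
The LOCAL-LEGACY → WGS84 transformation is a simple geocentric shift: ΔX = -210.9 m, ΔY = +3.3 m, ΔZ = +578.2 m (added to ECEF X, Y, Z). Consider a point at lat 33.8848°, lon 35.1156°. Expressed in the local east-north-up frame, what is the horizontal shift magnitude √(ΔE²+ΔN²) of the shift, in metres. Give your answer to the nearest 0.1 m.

588.3 m

The local east axis at (φ, λ) is (−sin λ, cos λ, 0), so ΔE = −sin(35.1156°)·(-210.9) + cos(35.1156°)·3.3 = 124.01 m.
The local north axis is (−sin φ cos λ, −sin φ sin λ, cos φ), giving ΔN = 96.181 − 1.058 + 479.999 = 575.12 m.
Horizontal magnitude = √(ΔE² + ΔN²) = √(124.01² + 575.12²) = 588.34 m.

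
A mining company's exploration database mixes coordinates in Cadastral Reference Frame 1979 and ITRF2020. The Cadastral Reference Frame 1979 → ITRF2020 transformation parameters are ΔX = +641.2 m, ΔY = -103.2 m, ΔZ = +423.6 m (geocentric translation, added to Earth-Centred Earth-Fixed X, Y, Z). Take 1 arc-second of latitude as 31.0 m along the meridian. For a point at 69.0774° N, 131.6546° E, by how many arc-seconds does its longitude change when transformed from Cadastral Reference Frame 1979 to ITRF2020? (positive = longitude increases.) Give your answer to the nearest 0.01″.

Δλ = -37.08″

sin φ = 0.934064, cos φ = 0.357106, sin λ = 0.747165, cos λ = -0.664639.
East component: ΔE = −sin λ·ΔX + cos λ·ΔY = −(0.747165)(641.2) + (-0.664639)(-103.2) = -410.49 m.
1° of latitude spans 3600 × 31.00 = 111600 m; at latitude φ, 1° of longitude spans that × cos φ = 39853.1 m, so Δλ = -410.49 / 39853.1 × 3600 = -37.080″.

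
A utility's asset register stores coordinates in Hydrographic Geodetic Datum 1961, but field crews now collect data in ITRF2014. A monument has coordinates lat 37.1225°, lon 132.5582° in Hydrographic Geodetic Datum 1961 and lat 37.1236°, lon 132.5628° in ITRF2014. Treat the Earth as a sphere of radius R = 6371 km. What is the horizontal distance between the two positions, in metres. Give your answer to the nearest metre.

Δφ = 37.1236° − 37.1225° = +0.0011°; Δλ = 132.5628° − 132.5582° = +0.0046°.
1° along a meridian = πR/180 = 111195 m.
ΔN = Δφ × 111195 = 122.3 m; ΔE = Δλ × 111195 × cos(37.1225°) = +0.0046 × 111195 × 0.797347 = 407.8 m.
Distance = √(ΔE² + ΔN²) = √(407.8² + 122.3²) = 425.8 m.

426 m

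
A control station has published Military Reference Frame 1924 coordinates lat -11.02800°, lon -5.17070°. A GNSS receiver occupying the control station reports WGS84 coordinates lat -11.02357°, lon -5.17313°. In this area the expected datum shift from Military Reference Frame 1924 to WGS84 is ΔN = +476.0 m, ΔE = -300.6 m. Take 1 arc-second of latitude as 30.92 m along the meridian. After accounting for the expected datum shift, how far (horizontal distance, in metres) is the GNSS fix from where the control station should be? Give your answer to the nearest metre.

39 m

Observed coordinate differences: Δφ = +0.00443°, Δλ = -0.00243°.
Converting to metres (1° lat = 111312 m, cos φ = 0.981534): observed ΔN = 493.1 m, observed ΔE = -265.5 m.
Subtracting the expected shift leaves a residual of 493.1 − (476.0) = 17.1 m north and -265.5 − (-300.6) = 35.1 m east.
Residual distance = √(17.1² + 35.1²) = 39.1 m.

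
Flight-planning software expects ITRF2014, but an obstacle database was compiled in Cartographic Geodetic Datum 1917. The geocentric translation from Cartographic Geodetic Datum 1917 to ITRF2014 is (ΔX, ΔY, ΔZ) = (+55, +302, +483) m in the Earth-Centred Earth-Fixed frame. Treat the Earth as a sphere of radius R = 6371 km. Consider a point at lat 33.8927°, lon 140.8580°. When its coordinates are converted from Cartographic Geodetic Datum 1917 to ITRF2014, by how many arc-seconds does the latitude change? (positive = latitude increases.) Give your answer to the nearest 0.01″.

sin φ = 0.557639, cos φ = 0.830083, sin λ = 0.631245, cos λ = -0.775584.
North component: ΔN = −sin φ cos λ·ΔX − sin φ sin λ·ΔY + cos φ·ΔZ = −(0.557639)(-0.775584)(55) − (0.557639)(0.631245)(302) + (0.830083)(483) = 318.41 m.
1° of latitude spans πR/180 = 111195 m, so Δφ = 318.41 / 111195 × 3600 = 10.309″.

Δφ = 10.31″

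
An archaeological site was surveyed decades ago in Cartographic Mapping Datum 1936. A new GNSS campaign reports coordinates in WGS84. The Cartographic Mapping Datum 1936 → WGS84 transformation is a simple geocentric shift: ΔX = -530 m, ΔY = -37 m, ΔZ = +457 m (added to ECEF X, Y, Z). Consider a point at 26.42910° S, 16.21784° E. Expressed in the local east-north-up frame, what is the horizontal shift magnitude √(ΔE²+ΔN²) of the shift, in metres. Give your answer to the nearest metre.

The local east axis at (φ, λ) is (−sin λ, cos λ, 0), so ΔE = −sin(16.21784°)·(-530) + cos(16.21784°)·(-37) = 112.50 m.
The local north axis is (−sin φ cos λ, −sin φ sin λ, cos φ), giving ΔN = -226.511 − 4.599 + 409.237 = 178.13 m.
Horizontal magnitude = √(ΔE² + ΔN²) = √(112.50² + 178.13²) = 210.68 m.

211 m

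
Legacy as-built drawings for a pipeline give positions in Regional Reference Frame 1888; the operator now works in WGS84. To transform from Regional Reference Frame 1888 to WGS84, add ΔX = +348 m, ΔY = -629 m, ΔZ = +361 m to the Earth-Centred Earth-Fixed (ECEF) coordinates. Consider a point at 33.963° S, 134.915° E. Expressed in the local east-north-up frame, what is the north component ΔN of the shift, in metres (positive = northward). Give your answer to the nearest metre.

ΔN = -87 m

At φ = -33.963°, λ = 134.915°: sin φ = -0.558657, cos φ = 0.829399, sin λ = 0.708155, cos λ = -0.706057.
ΔN = −sin φ cos λ·ΔX − sin φ sin λ·ΔY + cos φ·ΔZ = −(-0.558657)(-0.706057)(348) − (-0.558657)(0.708155)(-629) + (0.829399)(361) = -86.70 m.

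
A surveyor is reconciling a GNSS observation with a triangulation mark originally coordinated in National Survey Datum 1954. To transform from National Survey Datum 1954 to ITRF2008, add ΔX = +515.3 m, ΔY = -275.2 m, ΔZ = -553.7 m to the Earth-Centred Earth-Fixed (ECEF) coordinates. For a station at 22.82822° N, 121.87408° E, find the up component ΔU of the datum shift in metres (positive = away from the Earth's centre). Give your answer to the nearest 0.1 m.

At φ = 22.82822°, λ = 121.87408°: sin φ = 0.387970, cos φ = 0.921672, sin λ = 0.849211, cos λ = -0.528054.
ΔU = cos φ cos λ·ΔX + cos φ sin λ·ΔY + sin φ·ΔZ = (0.921672)(-0.528054)(515.3) + (0.921672)(0.849211)(-275.2) + (0.387970)(-553.7) = -681.01 m.

ΔU = -681.0 m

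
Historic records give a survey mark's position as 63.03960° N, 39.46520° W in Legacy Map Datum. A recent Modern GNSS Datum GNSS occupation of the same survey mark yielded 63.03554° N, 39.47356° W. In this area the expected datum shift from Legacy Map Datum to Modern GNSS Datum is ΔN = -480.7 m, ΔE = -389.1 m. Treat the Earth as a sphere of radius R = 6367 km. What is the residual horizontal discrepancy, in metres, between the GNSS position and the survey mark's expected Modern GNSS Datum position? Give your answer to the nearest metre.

Observed coordinate differences: Δφ = -0.00406°, Δλ = -0.00836°.
Converting to metres (1° lat = 111125 m, cos φ = 0.453375): observed ΔN = -451.2 m, observed ΔE = -421.2 m.
Subtracting the expected shift leaves a residual of -451.2 − (-480.7) = 29.5 m north and -421.2 − (-389.1) = -32.1 m east.
Residual distance = √(29.5² + (-32.1)²) = 43.6 m.

44 m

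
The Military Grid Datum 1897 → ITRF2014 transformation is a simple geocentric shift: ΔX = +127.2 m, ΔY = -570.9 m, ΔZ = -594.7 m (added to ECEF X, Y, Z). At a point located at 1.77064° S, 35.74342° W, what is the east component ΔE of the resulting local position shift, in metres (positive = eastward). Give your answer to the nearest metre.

ΔE = -389 m

At φ = -1.77064°, λ = -35.74342°: sin φ = -0.030899, cos φ = 0.999523, sin λ = -0.584156, cos λ = 0.811641.
ΔE = −sin λ·ΔX + cos λ·ΔY = −(-0.584156)·(127.2) + (0.811641)·(-570.9) = -389.06 m.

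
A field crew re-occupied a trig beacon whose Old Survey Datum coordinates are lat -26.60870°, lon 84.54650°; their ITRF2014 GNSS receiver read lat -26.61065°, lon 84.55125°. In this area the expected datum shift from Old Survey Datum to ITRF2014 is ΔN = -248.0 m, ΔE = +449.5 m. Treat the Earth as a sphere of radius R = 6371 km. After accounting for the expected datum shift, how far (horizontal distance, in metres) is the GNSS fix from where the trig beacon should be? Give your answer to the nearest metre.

39 m

Observed coordinate differences: Δφ = -0.00195°, Δλ = +0.00475°.
Converting to metres (1° lat = 111195 m, cos φ = 0.894086): observed ΔN = -216.8 m, observed ΔE = 472.2 m.
Subtracting the expected shift leaves a residual of -216.8 − (-248.0) = 31.2 m north and 472.2 − (449.5) = 22.7 m east.
Residual distance = √(31.2² + 22.7²) = 38.6 m.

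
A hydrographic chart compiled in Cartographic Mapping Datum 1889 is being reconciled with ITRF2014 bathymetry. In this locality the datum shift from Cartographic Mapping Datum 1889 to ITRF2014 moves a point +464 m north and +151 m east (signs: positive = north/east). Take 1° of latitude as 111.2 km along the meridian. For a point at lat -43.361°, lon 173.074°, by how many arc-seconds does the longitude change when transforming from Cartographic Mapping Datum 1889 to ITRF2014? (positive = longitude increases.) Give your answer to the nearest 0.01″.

At latitude -43.361°, cos φ = 0.727042.
1° of longitude at this latitude = 111.2 × cos φ = 80.85 km, so Δλ = 151.0 / 80847.1 = 0.0018677° = 6.724″.

Δλ = 6.72″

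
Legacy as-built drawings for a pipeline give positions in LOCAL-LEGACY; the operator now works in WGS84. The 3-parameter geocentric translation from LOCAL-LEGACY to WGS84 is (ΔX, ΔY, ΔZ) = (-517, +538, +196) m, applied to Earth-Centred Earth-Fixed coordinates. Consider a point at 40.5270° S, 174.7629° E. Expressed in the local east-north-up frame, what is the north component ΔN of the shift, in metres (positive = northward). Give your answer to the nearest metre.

ΔN = 515 m

The local north axis is (−sin φ cos λ, −sin φ sin λ, cos φ), giving ΔN = 334.547 + 31.910 + 148.980 = 515.44 m.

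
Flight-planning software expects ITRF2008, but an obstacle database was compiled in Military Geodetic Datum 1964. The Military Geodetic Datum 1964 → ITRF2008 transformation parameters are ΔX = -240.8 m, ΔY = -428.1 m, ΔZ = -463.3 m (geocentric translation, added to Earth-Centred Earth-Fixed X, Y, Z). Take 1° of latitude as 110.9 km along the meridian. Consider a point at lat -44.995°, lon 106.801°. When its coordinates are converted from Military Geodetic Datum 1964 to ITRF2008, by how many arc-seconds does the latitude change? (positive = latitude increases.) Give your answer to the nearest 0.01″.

sin φ = -0.707045, cos φ = 0.707168, sin λ = 0.957314, cos λ = -0.289049.
North component: ΔN = −sin φ cos λ·ΔX − sin φ sin λ·ΔY + cos φ·ΔZ = −(-0.707045)(-0.289049)(-240.8) − (-0.707045)(0.957314)(-428.1) + (0.707168)(-463.3) = -568.18 m.
1° of latitude spans 110900 m, so Δφ = -568.18 / 110900 × 3600 = -18.444″.

Δφ = -18.44″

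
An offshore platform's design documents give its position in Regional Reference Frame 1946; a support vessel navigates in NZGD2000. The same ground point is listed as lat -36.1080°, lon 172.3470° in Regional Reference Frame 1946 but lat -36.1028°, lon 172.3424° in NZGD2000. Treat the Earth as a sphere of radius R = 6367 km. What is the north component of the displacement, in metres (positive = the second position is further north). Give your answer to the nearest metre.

Δφ = -36.1028° − -36.1080° = +0.0052°; Δλ = 172.3424° − 172.3470° = -0.0046°.
1° along a meridian = πR/180 = 111125 m.
ΔN = Δφ × 111125 = 577.9 m; ΔE = Δλ × 111125 × cos(-36.1080°) = -0.0046 × 111125 × 0.807908 = -413.0 m.

ΔN = 578 m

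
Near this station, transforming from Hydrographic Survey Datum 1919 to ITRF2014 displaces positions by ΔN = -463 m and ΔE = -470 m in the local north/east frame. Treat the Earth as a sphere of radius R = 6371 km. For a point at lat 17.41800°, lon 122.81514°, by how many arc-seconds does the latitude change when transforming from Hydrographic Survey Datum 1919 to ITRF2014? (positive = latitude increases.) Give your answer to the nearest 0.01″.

On a sphere of radius R, 1 rad of latitude = R, so Δφ = ΔN / R = -463.0 / 6371000 = -7.2673e-05 rad = -14.990″.

Δφ = -14.99″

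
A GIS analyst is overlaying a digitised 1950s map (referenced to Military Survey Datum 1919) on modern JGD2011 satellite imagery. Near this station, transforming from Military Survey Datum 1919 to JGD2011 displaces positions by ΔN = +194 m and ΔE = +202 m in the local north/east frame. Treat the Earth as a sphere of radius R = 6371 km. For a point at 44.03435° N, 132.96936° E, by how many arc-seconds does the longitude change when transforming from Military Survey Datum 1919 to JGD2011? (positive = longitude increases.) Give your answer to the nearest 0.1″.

At latitude 44.03435°, cos φ = 0.718923.
One radian of longitude at latitude φ spans R cos φ, so Δλ = ΔE / (R cos φ) = 202.0 / (6371000 × 0.718923) = 4.4102e-05 rad = 9.097″.

Δλ = 9.1″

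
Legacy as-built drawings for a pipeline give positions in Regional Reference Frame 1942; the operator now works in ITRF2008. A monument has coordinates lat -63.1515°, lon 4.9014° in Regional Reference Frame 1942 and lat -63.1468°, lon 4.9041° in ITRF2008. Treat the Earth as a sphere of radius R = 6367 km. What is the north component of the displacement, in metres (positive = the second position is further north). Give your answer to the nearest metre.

Δφ = -63.1468° − -63.1515° = +0.0047°; Δλ = 4.9041° − 4.9014° = +0.0027°.
1° along a meridian = πR/180 = 111125 m.
ΔN = Δφ × 111125 = 522.3 m; ΔE = Δλ × 111125 × cos(-63.1515°) = +0.0027 × 111125 × 0.451633 = 135.5 m.

ΔN = 522 m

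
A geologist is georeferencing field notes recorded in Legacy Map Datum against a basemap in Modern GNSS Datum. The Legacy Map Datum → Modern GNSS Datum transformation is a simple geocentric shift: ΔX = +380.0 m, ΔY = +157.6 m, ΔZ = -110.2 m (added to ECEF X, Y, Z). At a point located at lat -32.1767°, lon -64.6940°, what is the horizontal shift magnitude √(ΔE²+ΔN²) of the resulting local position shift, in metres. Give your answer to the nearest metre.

419 m

At φ = -32.1767°, λ = -64.6940°: sin φ = -0.532532, cos φ = 0.846410, sin λ = -0.904038, cos λ = 0.427453.
ΔE = −sin λ·ΔX + cos λ·ΔY = −(-0.904038)·(380.0) + (0.427453)·(157.6) = 410.90 m.
ΔN = −sin φ cos λ·ΔX − sin φ sin λ·ΔY + cos φ·ΔZ = −(-0.532532)(0.427453)(380.0) − (-0.532532)(-0.904038)(157.6) + (0.846410)(-110.2) = -82.65 m.
Horizontal magnitude = √(ΔE² + ΔN²) = √(410.90² + (-82.65)²) = 419.13 m.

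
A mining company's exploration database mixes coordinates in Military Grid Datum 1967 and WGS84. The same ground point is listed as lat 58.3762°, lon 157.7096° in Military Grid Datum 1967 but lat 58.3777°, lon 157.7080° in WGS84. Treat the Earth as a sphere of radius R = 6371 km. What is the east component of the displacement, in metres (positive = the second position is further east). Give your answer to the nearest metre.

ΔE = -93 m

Δφ = 58.3777° − 58.3762° = +0.0015°; Δλ = 157.7080° − 157.7096° = -0.0016°.
1° along a meridian = πR/180 = 111195 m.
ΔN = Δφ × 111195 = 166.8 m; ΔE = Δλ × 111195 × cos(58.3762°) = -0.0016 × 111195 × 0.524340 = -93.3 m.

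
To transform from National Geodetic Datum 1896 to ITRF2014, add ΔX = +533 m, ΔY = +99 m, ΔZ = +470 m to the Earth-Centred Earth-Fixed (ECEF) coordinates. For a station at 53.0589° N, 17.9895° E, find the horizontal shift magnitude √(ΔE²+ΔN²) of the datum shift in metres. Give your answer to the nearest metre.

At φ = 53.0589°, λ = 17.9895°: sin φ = 0.799254, cos φ = 0.600994, sin λ = 0.308843, cos λ = 0.951113.
ΔE = −sin λ·ΔX + cos λ·ΔY = −(0.308843)·(533) + (0.951113)·(99) = -70.45 m.
ΔN = −sin φ cos λ·ΔX − sin φ sin λ·ΔY + cos φ·ΔZ = −(0.799254)(0.951113)(533) − (0.799254)(0.308843)(99) + (0.600994)(470) = -147.15 m.
Horizontal magnitude = √(ΔE² + ΔN²) = √((-70.45)² + (-147.15)²) = 163.14 m.

163 m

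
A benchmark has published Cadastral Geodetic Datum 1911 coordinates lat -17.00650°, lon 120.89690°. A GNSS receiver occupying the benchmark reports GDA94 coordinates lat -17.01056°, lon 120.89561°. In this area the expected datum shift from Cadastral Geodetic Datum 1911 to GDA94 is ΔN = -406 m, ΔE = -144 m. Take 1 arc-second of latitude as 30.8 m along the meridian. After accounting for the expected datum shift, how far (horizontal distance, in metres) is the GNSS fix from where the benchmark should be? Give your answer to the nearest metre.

Observed coordinate differences: Δφ = -0.00406°, Δλ = -0.00129°.
Converting to metres (1° lat = 110880 m, cos φ = 0.956272): observed ΔN = -450.2 m, observed ΔE = -136.8 m.
Subtracting the expected shift leaves a residual of -450.2 − (-406) = -44.2 m north and -136.8 − (-144) = 7.2 m east.
Residual distance = √((-44.2)² + 7.2²) = 44.8 m.

45 m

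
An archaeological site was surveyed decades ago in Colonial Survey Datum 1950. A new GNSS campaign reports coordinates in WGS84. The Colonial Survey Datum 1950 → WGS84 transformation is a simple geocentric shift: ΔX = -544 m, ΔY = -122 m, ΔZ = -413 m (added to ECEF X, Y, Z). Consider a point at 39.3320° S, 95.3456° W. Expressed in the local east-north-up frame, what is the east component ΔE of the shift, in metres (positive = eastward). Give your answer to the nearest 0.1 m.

ΔE = -530.3 m

The local east axis at (φ, λ) is (−sin λ, cos λ, 0), so ΔE = −sin(-95.3456°)·(-544) + cos(-95.3456°)·(-122) = -530.27 m.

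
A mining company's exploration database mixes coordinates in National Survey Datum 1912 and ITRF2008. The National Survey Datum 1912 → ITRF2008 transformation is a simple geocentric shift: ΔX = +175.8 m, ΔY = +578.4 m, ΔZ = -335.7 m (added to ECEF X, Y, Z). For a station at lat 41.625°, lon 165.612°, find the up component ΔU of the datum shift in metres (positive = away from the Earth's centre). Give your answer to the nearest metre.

The local up (radial) axis is (cos φ cos λ, cos φ sin λ, sin φ), giving ΔU = -127.290 + 107.436 − 222.990 = -242.84 m.

ΔU = -243 m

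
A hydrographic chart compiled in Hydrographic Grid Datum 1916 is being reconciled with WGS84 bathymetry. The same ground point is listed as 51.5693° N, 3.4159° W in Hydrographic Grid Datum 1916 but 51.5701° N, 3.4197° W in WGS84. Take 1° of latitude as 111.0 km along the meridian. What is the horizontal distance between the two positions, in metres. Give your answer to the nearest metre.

277 m

Δφ = 51.5701° − 51.5693° = +0.0008°; Δλ = -3.4197° − -3.4159° = -0.0038°.
ΔN = Δφ × 111000 = 88.8 m; ΔE = Δλ × 111000 × cos(51.5693°) = -0.0038 × 111000 × 0.621568 = -262.2 m.
Distance = √(ΔE² + ΔN²) = √((-262.2)² + 88.8²) = 276.8 m.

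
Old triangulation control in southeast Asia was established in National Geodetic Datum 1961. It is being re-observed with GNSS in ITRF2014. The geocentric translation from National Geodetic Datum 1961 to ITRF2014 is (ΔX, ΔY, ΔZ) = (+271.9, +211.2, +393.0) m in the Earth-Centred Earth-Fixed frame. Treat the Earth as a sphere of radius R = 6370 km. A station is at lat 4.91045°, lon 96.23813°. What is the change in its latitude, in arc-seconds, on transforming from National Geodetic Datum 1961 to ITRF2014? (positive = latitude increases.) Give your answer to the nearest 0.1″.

sin φ = 0.085599, cos φ = 0.996330, sin λ = 0.994079, cos λ = -0.108661.
North component: ΔN = −sin φ cos λ·ΔX − sin φ sin λ·ΔY + cos φ·ΔZ = −(0.085599)(-0.108661)(271.9) − (0.085599)(0.994079)(211.2) + (0.996330)(393.0) = 376.12 m.
1° of latitude spans πR/180 = 111177 m, so Δφ = 376.12 / 111177 × 3600 = 12.179″.

Δφ = 12.2″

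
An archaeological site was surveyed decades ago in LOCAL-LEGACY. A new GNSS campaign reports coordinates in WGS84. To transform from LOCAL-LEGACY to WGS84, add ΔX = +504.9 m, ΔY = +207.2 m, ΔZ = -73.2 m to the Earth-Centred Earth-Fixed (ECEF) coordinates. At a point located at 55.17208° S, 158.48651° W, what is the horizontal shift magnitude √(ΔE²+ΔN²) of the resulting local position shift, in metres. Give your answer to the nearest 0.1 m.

The local east axis at (φ, λ) is (−sin λ, cos λ, 0), so ΔE = −sin(-158.48651°)·504.9 + cos(-158.48651°)·207.2 = -7.61 m.
The local north axis is (−sin φ cos λ, −sin φ sin λ, cos φ), giving ΔN = -385.583 − 62.373 − 41.806 = -489.76 m.
Horizontal magnitude = √(ΔE² + ΔN²) = √((-7.61)² + (-489.76)²) = 489.82 m.

489.8 m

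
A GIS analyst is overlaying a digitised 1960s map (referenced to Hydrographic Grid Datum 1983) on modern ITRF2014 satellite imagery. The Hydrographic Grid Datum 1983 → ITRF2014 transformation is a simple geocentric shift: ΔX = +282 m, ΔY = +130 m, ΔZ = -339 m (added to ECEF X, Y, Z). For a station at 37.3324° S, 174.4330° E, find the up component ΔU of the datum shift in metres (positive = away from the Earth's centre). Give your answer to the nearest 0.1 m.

ΔU = -7.6 m

The local up (radial) axis is (cos φ cos λ, cos φ sin λ, sin φ), giving ΔU = -223.169 + 10.028 + 205.583 = -7.56 m.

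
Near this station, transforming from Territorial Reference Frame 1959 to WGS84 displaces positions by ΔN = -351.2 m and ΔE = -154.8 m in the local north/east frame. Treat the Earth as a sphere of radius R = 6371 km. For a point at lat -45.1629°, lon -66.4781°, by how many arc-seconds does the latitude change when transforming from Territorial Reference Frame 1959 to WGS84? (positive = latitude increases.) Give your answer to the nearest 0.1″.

Δφ = -11.4″

On a sphere of radius R, 1 rad of latitude = R, so Δφ = ΔN / R = -351.2 / 6371000 = -5.5125e-05 rad = -11.370″.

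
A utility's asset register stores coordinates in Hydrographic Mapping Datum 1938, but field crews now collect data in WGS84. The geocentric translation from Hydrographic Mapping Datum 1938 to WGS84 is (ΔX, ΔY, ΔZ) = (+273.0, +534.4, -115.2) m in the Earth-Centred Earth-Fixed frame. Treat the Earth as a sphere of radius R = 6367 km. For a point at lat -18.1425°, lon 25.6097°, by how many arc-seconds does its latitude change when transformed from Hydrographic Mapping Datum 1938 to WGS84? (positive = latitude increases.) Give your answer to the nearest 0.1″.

Δφ = 1.3″

sin φ = -0.311381, cos φ = 0.950285, sin λ = 0.432238, cos λ = 0.901759.
North component: ΔN = −sin φ cos λ·ΔX − sin φ sin λ·ΔY + cos φ·ΔZ = −(-0.311381)(0.901759)(273.0) − (-0.311381)(0.432238)(534.4) + (0.950285)(-115.2) = 39.11 m.
1° of latitude spans πR/180 = 111125 m, so Δφ = 39.11 / 111125 × 3600 = 1.267″.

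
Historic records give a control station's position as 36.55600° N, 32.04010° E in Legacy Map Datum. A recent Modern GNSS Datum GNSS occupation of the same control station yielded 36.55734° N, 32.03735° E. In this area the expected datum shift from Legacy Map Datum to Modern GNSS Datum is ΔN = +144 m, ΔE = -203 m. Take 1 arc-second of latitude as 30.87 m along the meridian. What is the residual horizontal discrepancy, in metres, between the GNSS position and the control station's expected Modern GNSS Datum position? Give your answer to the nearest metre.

Observed coordinate differences: Δφ = +0.00134°, Δλ = -0.00275°.
Converting to metres (1° lat = 111132 m, cos φ = 0.803275): observed ΔN = 148.9 m, observed ΔE = -245.5 m.
Subtracting the expected shift leaves a residual of 148.9 − (144) = 4.9 m north and -245.5 − (-203) = -42.5 m east.
Residual distance = √(4.9² + (-42.5)²) = 42.8 m.

43 m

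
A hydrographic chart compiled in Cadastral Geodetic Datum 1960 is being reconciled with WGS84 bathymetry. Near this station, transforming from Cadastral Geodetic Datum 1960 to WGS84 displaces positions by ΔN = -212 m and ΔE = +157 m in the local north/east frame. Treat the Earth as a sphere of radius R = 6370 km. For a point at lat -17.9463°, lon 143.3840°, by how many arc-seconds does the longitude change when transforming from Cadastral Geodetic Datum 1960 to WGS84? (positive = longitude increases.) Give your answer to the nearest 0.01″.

At latitude -17.9463°, cos φ = 0.951346.
One radian of longitude at latitude φ spans R cos φ, so Δλ = ΔE / (R cos φ) = 157.0 / (6370000 × 0.951346) = 2.5907e-05 rad = 5.344″.

Δλ = 5.34″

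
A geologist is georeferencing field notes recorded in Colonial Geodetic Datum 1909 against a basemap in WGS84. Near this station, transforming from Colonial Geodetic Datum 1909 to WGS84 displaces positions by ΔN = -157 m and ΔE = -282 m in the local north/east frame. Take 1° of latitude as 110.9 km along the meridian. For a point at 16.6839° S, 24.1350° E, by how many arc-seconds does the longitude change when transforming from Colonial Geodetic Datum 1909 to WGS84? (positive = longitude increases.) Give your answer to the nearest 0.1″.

At latitude -16.6839°, cos φ = 0.957903.
1° of longitude at this latitude = 110.9 × cos φ = 106.23 km, so Δλ = -282.0 / 106231.5 = -0.0026546° = -9.556″.

Δλ = -9.6″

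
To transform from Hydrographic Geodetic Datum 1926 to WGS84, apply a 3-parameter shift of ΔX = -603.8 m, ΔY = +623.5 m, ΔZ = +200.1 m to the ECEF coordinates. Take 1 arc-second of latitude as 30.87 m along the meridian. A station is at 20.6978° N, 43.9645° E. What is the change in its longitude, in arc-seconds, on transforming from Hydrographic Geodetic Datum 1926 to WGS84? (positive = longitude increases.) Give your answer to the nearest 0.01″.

Δλ = 30.06″

sin φ = 0.353439, cos φ = 0.935458, sin λ = 0.694213, cos λ = 0.719770.
East component: ΔE = −sin λ·ΔX + cos λ·ΔY = −(0.694213)(-603.8) + (0.719770)(623.5) = 867.94 m.
1° of latitude spans 3600 × 30.87 = 111132 m; at latitude φ, 1° of longitude spans that × cos φ = 103959.3 m, so Δλ = 867.94 / 103959.3 × 3600 = 30.056″.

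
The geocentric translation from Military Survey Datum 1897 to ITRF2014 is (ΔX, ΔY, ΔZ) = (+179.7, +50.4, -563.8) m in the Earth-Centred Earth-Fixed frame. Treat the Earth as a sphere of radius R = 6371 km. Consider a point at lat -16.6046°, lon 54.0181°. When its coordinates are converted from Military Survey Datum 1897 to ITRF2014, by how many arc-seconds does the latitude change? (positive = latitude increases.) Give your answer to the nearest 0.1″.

Δφ = -16.1″

sin φ = -0.285765, cos φ = 0.958300, sin λ = 0.809203, cos λ = 0.587530.
North component: ΔN = −sin φ cos λ·ΔX − sin φ sin λ·ΔY + cos φ·ΔZ = −(-0.285765)(0.587530)(179.7) − (-0.285765)(0.809203)(50.4) + (0.958300)(-563.8) = -498.46 m.
1° of latitude spans πR/180 = 111195 m, so Δφ = -498.46 / 111195 × 3600 = -16.138″.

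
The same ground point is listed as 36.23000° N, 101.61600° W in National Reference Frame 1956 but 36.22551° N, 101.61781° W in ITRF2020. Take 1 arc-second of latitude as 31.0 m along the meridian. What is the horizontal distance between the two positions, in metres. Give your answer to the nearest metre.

527 m

Δφ = 36.22551° − 36.23000° = -0.00449°; Δλ = -101.61781° − -101.61600° = -0.00181°.
1° of latitude = 3600 × 31.00 = 111600 m.
ΔN = Δφ × 111600 = -501.1 m; ΔE = Δλ × 111600 × cos(36.23000°) = -0.00181 × 111600 × 0.806651 = -162.9 m.
Distance = √(ΔE² + ΔN²) = √((-162.9)² + (-501.1)²) = 526.9 m.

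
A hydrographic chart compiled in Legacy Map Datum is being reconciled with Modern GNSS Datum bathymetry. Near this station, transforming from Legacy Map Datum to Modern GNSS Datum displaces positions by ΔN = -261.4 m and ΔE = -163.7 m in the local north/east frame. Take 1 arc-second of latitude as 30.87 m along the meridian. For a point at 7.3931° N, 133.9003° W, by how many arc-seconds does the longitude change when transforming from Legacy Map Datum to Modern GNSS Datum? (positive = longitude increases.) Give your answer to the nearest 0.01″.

At latitude 7.3931°, cos φ = 0.991687.
1″ of longitude at this latitude = 30.87 × cos φ = 30.6134 m, so Δλ = -163.7 / 30.6134 = -5.347″.

Δλ = -5.35″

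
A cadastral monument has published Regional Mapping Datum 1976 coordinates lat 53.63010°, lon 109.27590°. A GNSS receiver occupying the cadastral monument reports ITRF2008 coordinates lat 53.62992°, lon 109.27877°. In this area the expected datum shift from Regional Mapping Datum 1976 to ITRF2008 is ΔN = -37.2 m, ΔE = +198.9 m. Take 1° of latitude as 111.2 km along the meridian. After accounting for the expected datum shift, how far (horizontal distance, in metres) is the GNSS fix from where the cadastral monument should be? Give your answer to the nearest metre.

Observed coordinate differences: Δφ = -0.00018°, Δλ = +0.00287°.
Converting to metres (1° lat = 111200 m, cos φ = 0.592996): observed ΔN = -20.0 m, observed ΔE = 189.3 m.
Subtracting the expected shift leaves a residual of -20.0 − (-37.2) = 17.2 m north and 189.3 − (198.9) = -9.6 m east.
Residual distance = √(17.2² + (-9.6)²) = 19.7 m.

20 m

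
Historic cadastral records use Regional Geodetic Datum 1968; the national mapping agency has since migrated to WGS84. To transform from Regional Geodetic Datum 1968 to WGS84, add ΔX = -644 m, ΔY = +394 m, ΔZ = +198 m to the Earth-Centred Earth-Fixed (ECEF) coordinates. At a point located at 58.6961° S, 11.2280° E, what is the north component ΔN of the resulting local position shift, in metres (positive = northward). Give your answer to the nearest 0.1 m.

ΔN = -371.3 m

The local north axis is (−sin φ cos λ, −sin φ sin λ, cos φ), giving ΔN = -539.717 + 65.549 + 102.876 = -371.29 m.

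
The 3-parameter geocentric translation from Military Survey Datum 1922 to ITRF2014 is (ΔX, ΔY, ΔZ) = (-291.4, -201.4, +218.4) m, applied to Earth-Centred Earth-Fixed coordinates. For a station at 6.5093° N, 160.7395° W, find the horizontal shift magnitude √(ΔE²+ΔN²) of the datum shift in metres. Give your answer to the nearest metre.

At φ = 6.5093°, λ = -160.7395°: sin φ = 0.113364, cos φ = 0.993553, sin λ = -0.329864, cos λ = -0.944029.
ΔE = −sin λ·ΔX + cos λ·ΔY = −(-0.329864)·(-291.4) + (-0.944029)·(-201.4) = 94.01 m.
ΔN = −sin φ cos λ·ΔX − sin φ sin λ·ΔY + cos φ·ΔZ = −(0.113364)(-0.944029)(-291.4) − (0.113364)(-0.329864)(-201.4) + (0.993553)(218.4) = 178.28 m.
Horizontal magnitude = √(ΔE² + ΔN²) = √(94.01² + 178.28²) = 201.54 m.

202 m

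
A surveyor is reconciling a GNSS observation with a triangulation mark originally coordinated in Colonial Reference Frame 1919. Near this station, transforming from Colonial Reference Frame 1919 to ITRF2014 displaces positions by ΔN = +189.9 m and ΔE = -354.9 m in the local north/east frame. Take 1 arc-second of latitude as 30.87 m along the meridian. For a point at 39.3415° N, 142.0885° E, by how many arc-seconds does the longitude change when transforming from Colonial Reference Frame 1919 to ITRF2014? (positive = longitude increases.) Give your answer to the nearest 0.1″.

Δλ = -14.9″

At latitude 39.3415°, cos φ = 0.773381.
1″ of longitude at this latitude = 30.87 × cos φ = 23.8743 m, so Δλ = -354.9 / 23.8743 = -14.865″.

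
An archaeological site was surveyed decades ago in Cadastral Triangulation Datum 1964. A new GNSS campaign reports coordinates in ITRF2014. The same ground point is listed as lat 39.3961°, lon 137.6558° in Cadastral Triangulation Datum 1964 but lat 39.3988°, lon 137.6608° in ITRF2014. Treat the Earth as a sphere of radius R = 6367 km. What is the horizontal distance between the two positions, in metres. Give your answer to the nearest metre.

Δφ = 39.3988° − 39.3961° = +0.0027°; Δλ = 137.6608° − 137.6558° = +0.0050°.
1° along a meridian = πR/180 = 111125 m.
ΔN = Δφ × 111125 = 300.0 m; ΔE = Δλ × 111125 × cos(39.3961°) = +0.0050 × 111125 × 0.772777 = 429.4 m.
Distance = √(ΔE² + ΔN²) = √(429.4² + 300.0²) = 523.8 m.

524 m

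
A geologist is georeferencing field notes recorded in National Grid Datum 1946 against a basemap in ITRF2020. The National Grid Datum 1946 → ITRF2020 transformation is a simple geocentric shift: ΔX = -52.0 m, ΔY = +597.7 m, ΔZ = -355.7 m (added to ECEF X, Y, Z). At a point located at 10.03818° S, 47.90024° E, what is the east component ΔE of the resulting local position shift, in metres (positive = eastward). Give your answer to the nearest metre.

ΔE = 439 m

At φ = -10.03818°, λ = 47.90024°: sin φ = -0.174304, cos φ = 0.984692, sin λ = 0.741979, cos λ = 0.670424.
ΔE = −sin λ·ΔX + cos λ·ΔY = −(0.741979)·(-52.0) + (0.670424)·(597.7) = 439.30 m.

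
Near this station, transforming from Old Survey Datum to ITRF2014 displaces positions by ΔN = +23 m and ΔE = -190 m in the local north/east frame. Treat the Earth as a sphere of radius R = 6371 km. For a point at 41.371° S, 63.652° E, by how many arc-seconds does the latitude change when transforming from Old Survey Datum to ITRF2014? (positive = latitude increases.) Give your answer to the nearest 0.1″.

On a sphere of radius R, 1 rad of latitude = R, so Δφ = ΔN / R = 23.0 / 6371000 = 3.6101e-06 rad = 0.745″.

Δφ = 0.7″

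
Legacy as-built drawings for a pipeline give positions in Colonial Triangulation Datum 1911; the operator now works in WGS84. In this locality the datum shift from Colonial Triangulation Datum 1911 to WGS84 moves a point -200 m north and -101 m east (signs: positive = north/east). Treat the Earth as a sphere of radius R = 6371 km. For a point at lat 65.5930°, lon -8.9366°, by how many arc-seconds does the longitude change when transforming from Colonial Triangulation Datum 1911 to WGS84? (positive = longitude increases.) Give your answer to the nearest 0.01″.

Δλ = -7.91″

At latitude 65.5930°, cos φ = 0.413216.
One radian of longitude at latitude φ spans R cos φ, so Δλ = ΔE / (R cos φ) = -101.0 / (6371000 × 0.413216) = -3.8365e-05 rad = -7.913″.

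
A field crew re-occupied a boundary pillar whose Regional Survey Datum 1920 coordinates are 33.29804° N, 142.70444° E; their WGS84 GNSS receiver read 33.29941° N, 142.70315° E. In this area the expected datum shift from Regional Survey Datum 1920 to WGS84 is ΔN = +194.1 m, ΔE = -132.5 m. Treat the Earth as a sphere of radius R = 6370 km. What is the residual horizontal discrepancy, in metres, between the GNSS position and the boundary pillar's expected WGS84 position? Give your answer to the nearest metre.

Observed coordinate differences: Δφ = +0.00137°, Δλ = -0.00129°.
Converting to metres (1° lat = 111177 m, cos φ = 0.835826): observed ΔN = 152.3 m, observed ΔE = -119.9 m.
Subtracting the expected shift leaves a residual of 152.3 − (194.1) = -41.8 m north and -119.9 − (-132.5) = 12.6 m east.
Residual distance = √((-41.8)² + 12.6²) = 43.7 m.

44 m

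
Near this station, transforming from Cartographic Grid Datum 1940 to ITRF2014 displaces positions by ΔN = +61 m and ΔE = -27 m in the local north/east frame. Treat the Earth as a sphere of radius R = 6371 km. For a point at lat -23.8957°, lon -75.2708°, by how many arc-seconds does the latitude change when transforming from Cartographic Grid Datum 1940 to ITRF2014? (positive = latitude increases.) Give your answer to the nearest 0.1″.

On a sphere of radius R, 1 rad of latitude = R, so Δφ = ΔN / R = 61.0 / 6371000 = 9.5746e-06 rad = 1.975″.

Δφ = 2.0″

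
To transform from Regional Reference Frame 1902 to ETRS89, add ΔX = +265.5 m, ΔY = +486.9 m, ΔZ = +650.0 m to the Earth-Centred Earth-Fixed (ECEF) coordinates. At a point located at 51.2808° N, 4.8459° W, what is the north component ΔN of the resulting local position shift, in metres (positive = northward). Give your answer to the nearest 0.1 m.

The local north axis is (−sin φ cos λ, −sin φ sin λ, cos φ), giving ΔN = -206.408 + 32.092 + 406.578 = 232.26 m.

ΔN = 232.3 m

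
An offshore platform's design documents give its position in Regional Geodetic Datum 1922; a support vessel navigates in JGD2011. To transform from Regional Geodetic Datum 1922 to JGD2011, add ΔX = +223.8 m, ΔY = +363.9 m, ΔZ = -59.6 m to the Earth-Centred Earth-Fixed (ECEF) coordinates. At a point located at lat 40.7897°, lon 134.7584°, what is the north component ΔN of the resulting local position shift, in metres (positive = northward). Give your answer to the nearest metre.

The local north axis is (−sin φ cos λ, −sin φ sin λ, cos φ), giving ΔN = 102.946 − 168.808 − 45.124 = -110.99 m.

ΔN = -111 m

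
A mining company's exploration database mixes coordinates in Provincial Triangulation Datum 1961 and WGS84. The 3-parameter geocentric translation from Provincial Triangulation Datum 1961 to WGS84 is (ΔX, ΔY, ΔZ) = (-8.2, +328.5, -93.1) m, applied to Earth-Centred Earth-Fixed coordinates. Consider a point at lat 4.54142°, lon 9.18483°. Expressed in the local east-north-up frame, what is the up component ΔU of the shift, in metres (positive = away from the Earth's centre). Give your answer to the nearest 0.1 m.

ΔU = 36.8 m

The local up (radial) axis is (cos φ cos λ, cos φ sin λ, sin φ), giving ΔU = -8.069 + 52.270 − 7.372 = 36.83 m.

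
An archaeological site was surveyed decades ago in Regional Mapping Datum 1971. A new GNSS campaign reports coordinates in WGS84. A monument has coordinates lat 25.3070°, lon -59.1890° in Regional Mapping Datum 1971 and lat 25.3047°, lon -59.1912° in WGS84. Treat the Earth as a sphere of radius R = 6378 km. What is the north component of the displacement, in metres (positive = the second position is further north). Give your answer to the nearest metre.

Δφ = 25.3047° − 25.3070° = -0.0023°; Δλ = -59.1912° − -59.1890° = -0.0022°.
1° along a meridian = πR/180 = 111317 m.
ΔN = Δφ × 111317 = -256.0 m; ΔE = Δλ × 111317 × cos(25.3070°) = -0.0022 × 111317 × 0.904030 = -221.4 m.

ΔN = -256 m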